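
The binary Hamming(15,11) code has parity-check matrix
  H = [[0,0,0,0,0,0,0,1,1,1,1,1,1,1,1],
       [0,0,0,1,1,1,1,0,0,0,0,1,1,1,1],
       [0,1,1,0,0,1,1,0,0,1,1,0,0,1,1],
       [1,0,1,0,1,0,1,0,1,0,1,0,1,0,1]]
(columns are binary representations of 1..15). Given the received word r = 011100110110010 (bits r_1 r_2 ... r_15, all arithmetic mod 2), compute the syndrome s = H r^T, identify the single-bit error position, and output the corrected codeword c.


s = (0, 1, 0, 1)^T, error position = 5, corrected codeword c = 011110110110010

Compute s = H r^T mod 2 one row at a time:
  s_1 = 1 + 0 + 1 + 1 + 0 + 0 + 1 + 0 = 4 ≡ 0 (mod 2).
  s_2 = 1 + 0 + 0 + 1 + 0 + 0 + 1 + 0 = 3 ≡ 1 (mod 2).
  s_3 = 1 + 1 + 0 + 1 + 1 + 1 + 1 + 0 = 6 ≡ 0 (mod 2).
  s_4 = 0 + 1 + 0 + 1 + 0 + 1 + 0 + 0 = 3 ≡ 1 (mod 2).
s = (0, 1, 0, 1)^T — this equals column 5 of H (binary 0101), so error is at position 5.
Correct: flip bit 5 of r = 011100110110010 to get c = 011110110110010.


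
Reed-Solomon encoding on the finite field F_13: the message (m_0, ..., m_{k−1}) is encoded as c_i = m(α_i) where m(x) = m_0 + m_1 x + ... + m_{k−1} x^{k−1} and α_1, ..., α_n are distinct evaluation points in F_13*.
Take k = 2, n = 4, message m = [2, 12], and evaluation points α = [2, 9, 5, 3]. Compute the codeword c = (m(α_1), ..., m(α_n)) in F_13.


c = [0, 6, 10, 12]

Message polynomial: m(x) = 2 + 12·x (mod 13).
For each evaluation point α_i, compute m(α_i) mod 13:
  α_1 = 2: Horner steps 12 → 0, so m(2) = 0.
  α_2 = 9: Horner steps 12 → 6, so m(9) = 6.
  α_3 = 5: Horner steps 12 → 10, so m(5) = 10.
  α_4 = 3: Horner steps 12 → 12, so m(3) = 12.
Codeword c = [0, 6, 10, 12] ∈ F_13^4.


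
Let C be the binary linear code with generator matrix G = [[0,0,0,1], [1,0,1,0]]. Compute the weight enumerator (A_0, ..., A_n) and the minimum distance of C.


Weight distribution: A_0 = 1, A_1 = 1, A_2 = 1, A_3 = 1. Minimum distance d = 1.

Enumerate all 2^2 = 4 messages m ∈ F_2^2.
For each, compute codeword c = mG in F_2^4, then tally its weight.
  m = 00 → c = 0000, weight = 0.
  m = 10 → c = 0001, weight = 1.
  m = 01 → c = 1010, weight = 2.
  m = 11 → c = 1011, weight = 3.
Tally weights:
  weight 0: 1 codewords.
  weight 1: 1 codewords.
  weight 2: 1 codewords.
  weight 3: 1 codewords.
Minimum distance d = smallest w > 0 with A_w > 0 = 1.
Sanity: Σ A_w = 4 = 2^2 = 4 ✓.


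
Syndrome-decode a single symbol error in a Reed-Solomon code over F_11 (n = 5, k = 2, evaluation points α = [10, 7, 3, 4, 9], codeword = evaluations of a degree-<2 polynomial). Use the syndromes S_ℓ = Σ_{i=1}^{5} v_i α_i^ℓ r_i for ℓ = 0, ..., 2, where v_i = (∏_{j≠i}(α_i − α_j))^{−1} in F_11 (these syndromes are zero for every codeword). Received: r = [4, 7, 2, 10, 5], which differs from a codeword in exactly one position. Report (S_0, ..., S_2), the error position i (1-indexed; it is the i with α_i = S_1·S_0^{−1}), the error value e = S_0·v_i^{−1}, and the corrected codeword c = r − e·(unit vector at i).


S = (8, 2, 6), error at position 3, error magnitude e = 2, c = [4, 7, 0, 10, 5].

Step 1: column multipliers v_i = (∏_{j≠i}(α_i − α_j))^{−1} mod 11.
  i = 1 (α = 10): (10−7)(10−3)(10−4)(10−9) = 3·7·6·1 = 126 ≡ 5, so v_1 = 5^{−1} = 9 (mod 11).
  i = 2 (α = 7): (7−10)(7−3)(7−4)(7−9) = (−3)·4·3·(−2) = 72 ≡ 6, so v_2 = 6^{−1} = 2 (mod 11).
  i = 3 (α = 3): (3−10)(3−7)(3−4)(3−9) = (−7)·(−4)·(−1)·(−6) = 168 ≡ 3, so v_3 = 3^{−1} = 4 (mod 11).
  i = 4 (α = 4): (4−10)(4−7)(4−3)(4−9) = (−6)·(−3)·1·(−5) = −90 ≡ 9, so v_4 = 9^{−1} = 5 (mod 11).
  i = 5 (α = 9): (9−10)(9−7)(9−3)(9−4) = (−1)·2·6·5 = −60 ≡ 6, so v_5 = 6^{−1} = 2 (mod 11).
  v = [9, 2, 4, 5, 2].
Step 2: syndromes of r = [4, 7, 2, 10, 5] (all sums mod 11).
  S_0 = Σ v_i r_i = 9·4 + 2·7 + 4·2 + 5·10 + 2·5 = 118 ≡ 8.
  S_1 = Σ v_i α_i r_i = 9·10·4 + 2·7·7 + 4·3·2 + 5·4·10 + 2·9·5 = 772 ≡ 2.
  α_i^2 mod 11 = [1, 5, 9, 5, 4].
  S_2 = Σ v_i α_i^2 r_i = 9·1·4 + 2·5·7 + 4·9·2 + 5·5·10 + 2·4·5 = 468 ≡ 6.
  S = (8, 2, 6) ≠ 0, so r is not a codeword (an error is present).
Step 3: locate the error. For a single error e at position i, S_ℓ = v_i·e·α_i^ℓ, so α_err = S_1/S_0.
  S_0^{−1} = 8^{−1} = 7 (mod 11), so α_err = 2·7 = 14 ≡ 3 = α_3. Error position i = 3.
  Consistency check: S_2/S_1 = 6·6 = 36 ≡ 3 = α_err ✓ (single-error assumption holds).
Step 4: error magnitude e = S_0/v_3 = S_0·∏_{j≠3}(α_3 − α_j) = 8·3 = 24 ≡ 2 (mod 11).
Step 5: correct position 3: c_3 = r_3 − e = 2 − 2 ≡ 0 (mod 11). Hence c = [4, 7, 0, 10, 5].
  Check: interpolating c through the α_i gives m(x) = 3 + 10·x (degree < 2) with m(α_i) = c_i for every i, so c is indeed a codeword.


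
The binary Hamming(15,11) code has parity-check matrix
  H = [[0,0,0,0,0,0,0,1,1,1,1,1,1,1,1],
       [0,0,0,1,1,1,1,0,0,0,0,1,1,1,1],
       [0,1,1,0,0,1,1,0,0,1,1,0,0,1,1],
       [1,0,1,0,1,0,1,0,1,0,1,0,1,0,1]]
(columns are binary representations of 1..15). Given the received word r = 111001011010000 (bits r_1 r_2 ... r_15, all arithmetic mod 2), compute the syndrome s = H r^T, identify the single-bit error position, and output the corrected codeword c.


s = (1, 1, 0, 0)^T, error position = 12, corrected codeword c = 111001011011000

Compute s = H r^T mod 2 one row at a time:
  s_1 = 1 + 1 + 0 + 1 + 0 + 0 + 0 + 0 = 3 ≡ 1 (mod 2).
  s_2 = 0 + 0 + 1 + 0 + 0 + 0 + 0 + 0 = 1 ≡ 1 (mod 2).
  s_3 = 1 + 1 + 1 + 0 + 0 + 1 + 0 + 0 = 4 ≡ 0 (mod 2).
  s_4 = 1 + 1 + 0 + 0 + 1 + 1 + 0 + 0 = 4 ≡ 0 (mod 2).
s = (1, 1, 0, 0)^T — this equals column 12 of H (binary 1100), so error is at position 12.
Correct: flip bit 12 of r = 111001011010000 to get c = 111001011011000.


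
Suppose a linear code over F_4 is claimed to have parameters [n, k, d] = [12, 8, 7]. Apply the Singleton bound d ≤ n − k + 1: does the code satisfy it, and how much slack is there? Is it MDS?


Singleton RHS = n − k + 1 = 5, slack = -2, bound violated (no such code; not MDS).

Singleton bound: d ≤ n − k + 1.
Here n = 12, k = 8, so n − k + 1 = 5.
Given d = 7, check d ≤ 5: NO.
Slack = (n − k + 1) − d = -2.
The slack is negative: d = 7 exceeds n − k + 1 = 5 by 2, so the Singleton bound is violated and no linear [12, 8, 7]_4 code can exist. In particular it is not MDS (MDS requires d = n − k + 1 exactly).
Description: the claimed parameters are [12, 8, 7]_4; such a code would be impossible (violates the Singleton bound).


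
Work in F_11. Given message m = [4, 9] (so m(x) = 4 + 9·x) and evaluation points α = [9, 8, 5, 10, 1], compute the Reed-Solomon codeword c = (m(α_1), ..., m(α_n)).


c = [8, 10, 5, 6, 2]

Message polynomial: m(x) = 4 + 9·x (mod 11).
For each evaluation point α_i, compute m(α_i) mod 11:
  α_1 = 9: Horner steps 9 → 8, so m(9) = 8.
  α_2 = 8: Horner steps 9 → 10, so m(8) = 10.
  α_3 = 5: Horner steps 9 → 5, so m(5) = 5.
  α_4 = 10: Horner steps 9 → 6, so m(10) = 6.
  α_5 = 1: Horner steps 9 → 2, so m(1) = 2.
Codeword c = [8, 10, 5, 6, 2] ∈ F_11^5.


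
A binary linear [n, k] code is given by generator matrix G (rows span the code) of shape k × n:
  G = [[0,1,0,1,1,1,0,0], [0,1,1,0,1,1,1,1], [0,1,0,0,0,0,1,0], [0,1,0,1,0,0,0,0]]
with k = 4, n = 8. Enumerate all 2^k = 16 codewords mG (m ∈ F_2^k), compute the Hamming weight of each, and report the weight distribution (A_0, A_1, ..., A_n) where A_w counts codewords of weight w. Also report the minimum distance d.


Weight distribution: A_0 = 1, A_2 = 5, A_4 = 7, A_6 = 3. Minimum distance d = 2.

Enumerate all 2^4 = 16 messages m ∈ F_2^4.
For each, compute codeword c = mG in F_2^8, then tally its weight.
  m = 0000 → c = 00000000, weight = 0.
  m = 1000 → c = 01011100, weight = 4.
  m = 0100 → c = 01101111, weight = 6.
  m = 1100 → c = 00110011, weight = 4.
  m = 0010 → c = 01000010, weight = 2.
  m = 1010 → c = 00011110, weight = 4.
  m = 0110 → c = 00101101, weight = 4.
  m = 1110 → c = 01110001, weight = 4.
  m = 0001 → c = 01010000, weight = 2.
  m = 1001 → c = 00001100, weight = 2.
  m = 0101 → c = 00111111, weight = 6.
  m = 1101 → c = 01100011, weight = 4.
  m = 0011 → c = 00010010, weight = 2.
  m = 1011 → c = 01001110, weight = 4.
  m = 0111 → c = 01111101, weight = 6.
  m = 1111 → c = 00100001, weight = 2.
Tally weights:
  weight 0: 1 codewords.
  weight 2: 5 codewords.
  weight 4: 7 codewords.
  weight 6: 3 codewords.
Minimum distance d = smallest w > 0 with A_w > 0 = 2.
Sanity: Σ A_w = 16 = 2^4 = 16 ✓.


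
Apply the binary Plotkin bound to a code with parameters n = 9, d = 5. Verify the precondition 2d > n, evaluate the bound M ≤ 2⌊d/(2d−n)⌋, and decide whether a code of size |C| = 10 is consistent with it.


Plotkin bound M ≤ 10; given |C| = 10 ≤ bound (satisfied).

Check applicability: 2d = 10, n = 9.
2d − n = 1 > 0, so Plotkin applies.
Compute d/(2d−n) = 5/1 ≈ 5.0000.
⌊d/(2d−n)⌋ = 5.
Plotkin bound: M ≤ 2·5 = 10.
Given |C| = 10, check: satisfied.
This |C| is at the Plotkin bound.


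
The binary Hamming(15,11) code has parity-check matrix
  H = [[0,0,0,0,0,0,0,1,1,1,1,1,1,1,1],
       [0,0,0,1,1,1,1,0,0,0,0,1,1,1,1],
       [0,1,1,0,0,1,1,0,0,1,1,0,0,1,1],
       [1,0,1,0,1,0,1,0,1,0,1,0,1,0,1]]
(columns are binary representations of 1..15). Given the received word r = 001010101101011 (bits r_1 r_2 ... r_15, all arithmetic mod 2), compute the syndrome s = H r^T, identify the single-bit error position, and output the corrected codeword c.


s = (1, 1, 1, 1)^T, error position = 15, corrected codeword c = 001010101101010

Compute s = H r^T mod 2 one row at a time:
  s_1 = 0 + 1 + 1 + 0 + 1 + 0 + 1 + 1 = 5 ≡ 1 (mod 2).
  s_2 = 0 + 1 + 0 + 1 + 1 + 0 + 1 + 1 = 5 ≡ 1 (mod 2).
  s_3 = 0 + 1 + 0 + 1 + 1 + 0 + 1 + 1 = 5 ≡ 1 (mod 2).
  s_4 = 0 + 1 + 1 + 1 + 1 + 0 + 0 + 1 = 5 ≡ 1 (mod 2).
s = (1, 1, 1, 1)^T — this equals column 15 of H (binary 1111), so error is at position 15.
Correct: flip bit 15 of r = 001010101101011 to get c = 001010101101010.


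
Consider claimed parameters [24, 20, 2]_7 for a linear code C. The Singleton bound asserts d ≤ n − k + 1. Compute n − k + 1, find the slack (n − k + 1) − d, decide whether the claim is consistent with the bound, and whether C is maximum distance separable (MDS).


Singleton RHS = n − k + 1 = 5, slack = 3, bound satisfied, not MDS.

Singleton bound: d ≤ n − k + 1.
Here n = 24, k = 20, so n − k + 1 = 5.
Given d = 2, check d ≤ 5: YES.
Slack = (n − k + 1) − d = 3.
The code is NOT MDS (slack = 3 > 0).
Description: the claimed parameters are [24, 20, 2]_7; such a code would be non-MDS.


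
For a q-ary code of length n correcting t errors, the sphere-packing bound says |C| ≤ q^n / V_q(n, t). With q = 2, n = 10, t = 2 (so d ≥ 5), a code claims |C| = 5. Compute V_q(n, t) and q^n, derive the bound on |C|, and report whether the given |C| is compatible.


V_q(n, t) = 56, q^n = 1024, Hamming bound = 18, |C| = 5 ≤ bound (satisfied).

Step 1: Compute V_q(n, t) = Σ_{j=0}^2 C(n, j) (q−1)^j.
  j = 0: C(10,0)·(1)^0 = 1·1 = 1.
  j = 1: C(10,1)·(1)^1 = 10·1 = 10.
  j = 2: C(10,2)·(1)^2 = 45·1 = 45.
  V_q(n, t) = 1 + 10 + 45 = 56.
Step 2: q^n = 2^10 = 1024.
Step 3: Hamming bound ⌊q^n / V_q(n,t)⌋ = ⌊1024/56⌋ = 18.
Step 4: Compare |C| = 5 to 18: satisfied.
The claimed |C| lies below the Hamming bound.


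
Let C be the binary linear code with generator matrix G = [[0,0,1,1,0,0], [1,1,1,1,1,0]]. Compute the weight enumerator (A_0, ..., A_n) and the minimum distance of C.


Weight distribution: A_0 = 1, A_2 = 1, A_3 = 1, A_5 = 1. Minimum distance d = 2.

Enumerate all 2^2 = 4 messages m ∈ F_2^2.
For each, compute codeword c = mG in F_2^6, then tally its weight.
  m = 00 → c = 000000, weight = 0.
  m = 10 → c = 001100, weight = 2.
  m = 01 → c = 111110, weight = 5.
  m = 11 → c = 110010, weight = 3.
Tally weights:
  weight 0: 1 codewords.
  weight 2: 1 codewords.
  weight 3: 1 codewords.
  weight 5: 1 codewords.
Minimum distance d = smallest w > 0 with A_w > 0 = 2.
Sanity: Σ A_w = 4 = 2^2 = 4 ✓.


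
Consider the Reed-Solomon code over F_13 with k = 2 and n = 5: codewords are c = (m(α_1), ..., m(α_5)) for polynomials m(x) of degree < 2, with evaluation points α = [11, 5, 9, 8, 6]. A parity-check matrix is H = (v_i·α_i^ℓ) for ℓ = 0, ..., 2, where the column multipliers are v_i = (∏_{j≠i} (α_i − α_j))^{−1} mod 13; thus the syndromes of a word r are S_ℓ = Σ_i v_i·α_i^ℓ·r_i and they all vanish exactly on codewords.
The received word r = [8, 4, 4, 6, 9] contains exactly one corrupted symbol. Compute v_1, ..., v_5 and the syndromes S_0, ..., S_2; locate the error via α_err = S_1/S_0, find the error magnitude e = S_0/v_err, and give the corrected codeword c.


S = (3, 1, 9), error at position 3, error magnitude e = 6, c = [8, 4, 11, 6, 9].

Step 1: column multipliers v_i = (∏_{j≠i}(α_i − α_j))^{−1} mod 13.
  i = 1 (α = 11): (11−5)(11−9)(11−8)(11−6) = 6·2·3·5 = 180 ≡ 11, so v_1 = 11^{−1} = 6 (mod 13).
  i = 2 (α = 5): (5−11)(5−9)(5−8)(5−6) = (−6)·(−4)·(−3)·(−1) = 72 ≡ 7, so v_2 = 7^{−1} = 2 (mod 13).
  i = 3 (α = 9): (9−11)(9−5)(9−8)(9−6) = (−2)·4·1·3 = −24 ≡ 2, so v_3 = 2^{−1} = 7 (mod 13).
  i = 4 (α = 8): (8−11)(8−5)(8−9)(8−6) = (−3)·3·(−1)·2 = 18 ≡ 5, so v_4 = 5^{−1} = 8 (mod 13).
  i = 5 (α = 6): (6−11)(6−5)(6−9)(6−8) = (−5)·1·(−3)·(−2) = −30 ≡ 9, so v_5 = 9^{−1} = 3 (mod 13).
  v = [6, 2, 7, 8, 3].
Step 2: syndromes of r = [8, 4, 4, 6, 9] (all sums mod 13).
  S_0 = Σ v_i r_i = 6·8 + 2·4 + 7·4 + 8·6 + 3·9 = 159 ≡ 3.
  S_1 = Σ v_i α_i r_i = 6·11·8 + 2·5·4 + 7·9·4 + 8·8·6 + 3·6·9 = 1366 ≡ 1.
  α_i^2 mod 13 = [4, 12, 3, 12, 10].
  S_2 = Σ v_i α_i^2 r_i = 6·4·8 + 2·12·4 + 7·3·4 + 8·12·6 + 3·10·9 = 1218 ≡ 9.
  S = (3, 1, 9) ≠ 0, so r is not a codeword (an error is present).
Step 3: locate the error. For a single error e at position i, S_ℓ = v_i·e·α_i^ℓ, so α_err = S_1/S_0.
  S_0^{−1} = 3^{−1} = 9 (mod 13), so α_err = 1·9 = 9 ≡ 9 = α_3. Error position i = 3.
  Consistency check: S_2/S_1 = 9·1 = 9 ≡ 9 = α_err ✓ (single-error assumption holds).
Step 4: error magnitude e = S_0/v_3 = S_0·∏_{j≠3}(α_3 − α_j) = 3·2 = 6 ≡ 6 (mod 13).
Step 5: correct position 3: c_3 = r_3 − e = 4 − 6 ≡ 11 (mod 13). Hence c = [8, 4, 11, 6, 9].
  Check: interpolating c through the α_i gives m(x) = 5 + 5·x (degree < 2) with m(α_i) = c_i for every i, so c is indeed a codeword.


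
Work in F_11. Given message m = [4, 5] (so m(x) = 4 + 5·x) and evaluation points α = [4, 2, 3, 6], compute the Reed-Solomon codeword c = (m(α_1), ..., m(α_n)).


c = [2, 3, 8, 1]

Message polynomial: m(x) = 4 + 5·x (mod 11).
For each evaluation point α_i, compute m(α_i) mod 11:
  α_1 = 4: Horner steps 5 → 2, so m(4) = 2.
  α_2 = 2: Horner steps 5 → 3, so m(2) = 3.
  α_3 = 3: Horner steps 5 → 8, so m(3) = 8.
  α_4 = 6: Horner steps 5 → 1, so m(6) = 1.
Codeword c = [2, 3, 8, 1] ∈ F_11^4.


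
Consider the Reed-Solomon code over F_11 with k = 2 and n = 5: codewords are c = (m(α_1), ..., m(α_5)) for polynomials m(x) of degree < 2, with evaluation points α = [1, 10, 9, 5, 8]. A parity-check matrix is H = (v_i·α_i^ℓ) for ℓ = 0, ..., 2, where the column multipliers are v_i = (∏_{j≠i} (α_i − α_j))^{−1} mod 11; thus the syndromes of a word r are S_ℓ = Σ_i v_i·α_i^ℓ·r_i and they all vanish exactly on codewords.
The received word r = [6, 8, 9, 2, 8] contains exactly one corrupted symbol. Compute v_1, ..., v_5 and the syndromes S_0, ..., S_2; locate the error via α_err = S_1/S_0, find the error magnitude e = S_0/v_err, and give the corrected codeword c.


S = (1, 8, 9), error at position 5, error magnitude e = 9, c = [6, 8, 9, 2, 10].

Step 1: column multipliers v_i = (∏_{j≠i}(α_i − α_j))^{−1} mod 11.
  i = 1 (α = 1): (1−10)(1−9)(1−5)(1−8) = (−9)·(−8)·(−4)·(−7) = 2016 ≡ 3, so v_1 = 3^{−1} = 4 (mod 11).
  i = 2 (α = 10): (10−1)(10−9)(10−5)(10−8) = 9·1·5·2 = 90 ≡ 2, so v_2 = 2^{−1} = 6 (mod 11).
  i = 3 (α = 9): (9−1)(9−10)(9−5)(9−8) = 8·(−1)·4·1 = −32 ≡ 1, so v_3 = 1^{−1} = 1 (mod 11).
  i = 4 (α = 5): (5−1)(5−10)(5−9)(5−8) = 4·(−5)·(−4)·(−3) = −240 ≡ 2, so v_4 = 2^{−1} = 6 (mod 11).
  i = 5 (α = 8): (8−1)(8−10)(8−9)(8−5) = 7·(−2)·(−1)·3 = 42 ≡ 9, so v_5 = 9^{−1} = 5 (mod 11).
  v = [4, 6, 1, 6, 5].
Step 2: syndromes of r = [6, 8, 9, 2, 8] (all sums mod 11).
  S_0 = Σ v_i r_i = 4·6 + 6·8 + 1·9 + 6·2 + 5·8 = 133 ≡ 1.
  S_1 = Σ v_i α_i r_i = 4·1·6 + 6·10·8 + 1·9·9 + 6·5·2 + 5·8·8 = 965 ≡ 8.
  α_i^2 mod 11 = [1, 1, 4, 3, 9].
  S_2 = Σ v_i α_i^2 r_i = 4·1·6 + 6·1·8 + 1·4·9 + 6·3·2 + 5·9·8 = 504 ≡ 9.
  S = (1, 8, 9) ≠ 0, so r is not a codeword (an error is present).
Step 3: locate the error. For a single error e at position i, S_ℓ = v_i·e·α_i^ℓ, so α_err = S_1/S_0.
  S_0^{−1} = 1^{−1} = 1 (mod 11), so α_err = 8·1 = 8 ≡ 8 = α_5. Error position i = 5.
  Consistency check: S_2/S_1 = 9·7 = 63 ≡ 8 = α_err ✓ (single-error assumption holds).
Step 4: error magnitude e = S_0/v_5 = S_0·∏_{j≠5}(α_5 − α_j) = 1·9 = 9 ≡ 9 (mod 11).
Step 5: correct position 5: c_5 = r_5 − e = 8 − 9 ≡ 10 (mod 11). Hence c = [6, 8, 9, 2, 10].
  Check: interpolating c through the α_i gives m(x) = 7 + 10·x (degree < 2) with m(α_i) = c_i for every i, so c is indeed a codeword.


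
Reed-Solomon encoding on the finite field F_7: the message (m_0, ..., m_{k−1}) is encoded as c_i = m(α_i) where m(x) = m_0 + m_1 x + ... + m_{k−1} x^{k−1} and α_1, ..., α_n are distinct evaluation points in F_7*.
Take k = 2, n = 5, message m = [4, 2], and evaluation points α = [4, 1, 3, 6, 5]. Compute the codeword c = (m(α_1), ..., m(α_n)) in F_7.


c = [5, 6, 3, 2, 0]

Message polynomial: m(x) = 4 + 2·x (mod 7).
For each evaluation point α_i, compute m(α_i) mod 7:
  α_1 = 4: Horner steps 2 → 5, so m(4) = 5.
  α_2 = 1: Horner steps 2 → 6, so m(1) = 6.
  α_3 = 3: Horner steps 2 → 3, so m(3) = 3.
  α_4 = 6: Horner steps 2 → 2, so m(6) = 2.
  α_5 = 5: Horner steps 2 → 0, so m(5) = 0.
Codeword c = [5, 6, 3, 2, 0] ∈ F_7^5.


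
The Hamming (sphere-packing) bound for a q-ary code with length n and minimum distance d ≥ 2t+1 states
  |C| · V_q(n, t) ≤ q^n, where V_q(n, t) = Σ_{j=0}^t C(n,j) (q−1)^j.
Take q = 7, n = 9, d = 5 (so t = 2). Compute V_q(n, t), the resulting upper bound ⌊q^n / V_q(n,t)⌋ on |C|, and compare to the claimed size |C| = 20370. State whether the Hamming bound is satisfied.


V_q(n, t) = 1351, q^n = 40353607, Hamming bound = 29869, |C| = 20370 ≤ bound (satisfied).

Step 1: Compute V_q(n, t) = Σ_{j=0}^2 C(n, j) (q−1)^j.
  j = 0: C(9,0)·(6)^0 = 1·1 = 1.
  j = 1: C(9,1)·(6)^1 = 9·6 = 54.
  j = 2: C(9,2)·(6)^2 = 36·36 = 1296.
  V_q(n, t) = 1 + 54 + 1296 = 1351.
Step 2: q^n = 7^9 = 40353607.
Step 3: Hamming bound ⌊q^n / V_q(n,t)⌋ = ⌊40353607/1351⌋ = 29869.
Step 4: Compare |C| = 20370 to 29869: satisfied.
The claimed |C| lies below the Hamming bound.


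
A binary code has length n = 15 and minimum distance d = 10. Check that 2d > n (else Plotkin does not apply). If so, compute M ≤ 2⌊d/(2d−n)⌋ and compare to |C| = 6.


Plotkin bound M ≤ 4; given |C| = 6 > bound (violated).

Check applicability: 2d = 20, n = 15.
2d − n = 5 > 0, so Plotkin applies.
Compute d/(2d−n) = 10/5 ≈ 2.0000.
⌊d/(2d−n)⌋ = 2.
Plotkin bound: M ≤ 2·2 = 4.
Given |C| = 6, check: VIOLATED.
This |C| is above the Plotkin bound, so no binary code with n = 15, d = 10 and 6 codewords exists.


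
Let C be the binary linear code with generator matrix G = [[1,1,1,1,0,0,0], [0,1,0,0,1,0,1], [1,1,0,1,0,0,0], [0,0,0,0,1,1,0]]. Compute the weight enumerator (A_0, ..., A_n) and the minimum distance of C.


Weight distribution: A_0 = 1, A_1 = 1, A_2 = 1, A_3 = 4, A_4 = 5, A_5 = 3, A_6 = 1. Minimum distance d = 1.

Enumerate all 2^4 = 16 messages m ∈ F_2^4.
For each, compute codeword c = mG in F_2^7, then tally its weight.
  m = 0000 → c = 0000000, weight = 0.
  m = 1000 → c = 1111000, weight = 4.
  m = 0100 → c = 0100101, weight = 3.
  m = 1100 → c = 1011101, weight = 5.
  m = 0010 → c = 1101000, weight = 3.
  m = 1010 → c = 0010000, weight = 1.
  m = 0110 → c = 1001101, weight = 4.
  m = 1110 → c = 0110101, weight = 4.
  m = 0001 → c = 0000110, weight = 2.
  m = 1001 → c = 1111110, weight = 6.
  m = 0101 → c = 0100011, weight = 3.
  m = 1101 → c = 1011011, weight = 5.
  m = 0011 → c = 1101110, weight = 5.
  m = 1011 → c = 0010110, weight = 3.
  m = 0111 → c = 1001011, weight = 4.
  m = 1111 → c = 0110011, weight = 4.
Tally weights:
  weight 0: 1 codewords.
  weight 1: 1 codewords.
  weight 2: 1 codewords.
  weight 3: 4 codewords.
  weight 4: 5 codewords.
  weight 5: 3 codewords.
  weight 6: 1 codewords.
Minimum distance d = smallest w > 0 with A_w > 0 = 1.
Sanity: Σ A_w = 16 = 2^4 = 16 ✓.


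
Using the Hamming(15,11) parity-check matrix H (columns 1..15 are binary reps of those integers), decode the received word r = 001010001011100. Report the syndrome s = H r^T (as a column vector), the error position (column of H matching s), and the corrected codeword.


s = (0, 1, 0, 1)^T, error position = 5, corrected codeword c = 001000001011100

Compute s = H r^T mod 2 one row at a time:
  s_1 = 0 + 1 + 0 + 1 + 1 + 1 + 0 + 0 = 4 ≡ 0 (mod 2).
  s_2 = 0 + 1 + 0 + 0 + 1 + 1 + 0 + 0 = 3 ≡ 1 (mod 2).
  s_3 = 0 + 1 + 0 + 0 + 0 + 1 + 0 + 0 = 2 ≡ 0 (mod 2).
  s_4 = 0 + 1 + 1 + 0 + 1 + 1 + 1 + 0 = 5 ≡ 1 (mod 2).
s = (0, 1, 0, 1)^T — this equals column 5 of H (binary 0101), so error is at position 5.
Correct: flip bit 5 of r = 001010001011100 to get c = 001000001011100.


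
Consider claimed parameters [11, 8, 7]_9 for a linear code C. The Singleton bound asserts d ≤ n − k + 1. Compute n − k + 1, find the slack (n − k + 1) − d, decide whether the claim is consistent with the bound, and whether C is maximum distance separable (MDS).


Singleton RHS = n − k + 1 = 4, slack = -3, bound violated (no such code; not MDS).

Singleton bound: d ≤ n − k + 1.
Here n = 11, k = 8, so n − k + 1 = 4.
Given d = 7, check d ≤ 4: NO.
Slack = (n − k + 1) − d = -3.
The slack is negative: d = 7 exceeds n − k + 1 = 4 by 3, so the Singleton bound is violated and no linear [11, 8, 7]_9 code can exist. In particular it is not MDS (MDS requires d = n − k + 1 exactly).
Description: the claimed parameters are [11, 8, 7]_9; such a code would be impossible (violates the Singleton bound).


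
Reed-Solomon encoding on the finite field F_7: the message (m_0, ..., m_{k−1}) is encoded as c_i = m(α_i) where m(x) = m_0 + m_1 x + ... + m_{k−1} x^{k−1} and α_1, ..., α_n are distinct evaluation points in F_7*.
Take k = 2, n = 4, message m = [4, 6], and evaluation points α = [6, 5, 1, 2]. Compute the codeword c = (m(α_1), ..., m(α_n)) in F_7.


c = [5, 6, 3, 2]

Message polynomial: m(x) = 4 + 6·x (mod 7).
For each evaluation point α_i, compute m(α_i) mod 7:
  α_1 = 6: Horner steps 6 → 5, so m(6) = 5.
  α_2 = 5: Horner steps 6 → 6, so m(5) = 6.
  α_3 = 1: Horner steps 6 → 3, so m(1) = 3.
  α_4 = 2: Horner steps 6 → 2, so m(2) = 2.
Codeword c = [5, 6, 3, 2] ∈ F_7^4.


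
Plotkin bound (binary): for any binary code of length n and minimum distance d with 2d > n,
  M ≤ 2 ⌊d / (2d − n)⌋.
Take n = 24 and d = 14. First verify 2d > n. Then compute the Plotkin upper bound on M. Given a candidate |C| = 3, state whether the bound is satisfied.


Plotkin bound M ≤ 6; given |C| = 3 ≤ bound (satisfied).

Check applicability: 2d = 28, n = 24.
2d − n = 4 > 0, so Plotkin applies.
Compute d/(2d−n) = 14/4 ≈ 3.5000.
⌊d/(2d−n)⌋ = 3.
Plotkin bound: M ≤ 2·3 = 6.
Given |C| = 3, check: satisfied.
This |C| is below the Plotkin bound.


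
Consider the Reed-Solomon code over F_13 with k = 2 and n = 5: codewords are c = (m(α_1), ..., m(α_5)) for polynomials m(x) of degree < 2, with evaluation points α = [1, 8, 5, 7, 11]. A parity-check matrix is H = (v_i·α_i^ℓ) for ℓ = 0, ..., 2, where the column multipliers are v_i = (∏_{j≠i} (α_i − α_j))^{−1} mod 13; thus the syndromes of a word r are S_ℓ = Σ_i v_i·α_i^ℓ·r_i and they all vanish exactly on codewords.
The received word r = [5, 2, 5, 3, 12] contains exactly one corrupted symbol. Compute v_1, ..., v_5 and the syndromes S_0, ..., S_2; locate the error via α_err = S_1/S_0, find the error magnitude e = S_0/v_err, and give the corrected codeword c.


S = (3, 3, 3), error at position 1, error magnitude e = 9, c = [9, 2, 5, 3, 12].

Step 1: column multipliers v_i = (∏_{j≠i}(α_i − α_j))^{−1} mod 13.
  i = 1 (α = 1): (1−8)(1−5)(1−7)(1−11) = (−7)·(−4)·(−6)·(−10) = 1680 ≡ 3, so v_1 = 3^{−1} = 9 (mod 13).
  i = 2 (α = 8): (8−1)(8−5)(8−7)(8−11) = 7·3·1·(−3) = −63 ≡ 2, so v_2 = 2^{−1} = 7 (mod 13).
  i = 3 (α = 5): (5−1)(5−8)(5−7)(5−11) = 4·(−3)·(−2)·(−6) = −144 ≡ 12, so v_3 = 12^{−1} = 12 (mod 13).
  i = 4 (α = 7): (7−1)(7−8)(7−5)(7−11) = 6·(−1)·2·(−4) = 48 ≡ 9, so v_4 = 9^{−1} = 3 (mod 13).
  i = 5 (α = 11): (11−1)(11−8)(11−5)(11−7) = 10·3·6·4 = 720 ≡ 5, so v_5 = 5^{−1} = 8 (mod 13).
  v = [9, 7, 12, 3, 8].
Step 2: syndromes of r = [5, 2, 5, 3, 12] (all sums mod 13).
  S_0 = Σ v_i r_i = 9·5 + 7·2 + 12·5 + 3·3 + 8·12 = 224 ≡ 3.
  S_1 = Σ v_i α_i r_i = 9·1·5 + 7·8·2 + 12·5·5 + 3·7·3 + 8·11·12 = 1576 ≡ 3.
  α_i^2 mod 13 = [1, 12, 12, 10, 4].
  S_2 = Σ v_i α_i^2 r_i = 9·1·5 + 7·12·2 + 12·12·5 + 3·10·3 + 8·4·12 = 1407 ≡ 3.
  S = (3, 3, 3) ≠ 0, so r is not a codeword (an error is present).
Step 3: locate the error. For a single error e at position i, S_ℓ = v_i·e·α_i^ℓ, so α_err = S_1/S_0.
  S_0^{−1} = 3^{−1} = 9 (mod 13), so α_err = 3·9 = 27 ≡ 1 = α_1. Error position i = 1.
  Consistency check: S_2/S_1 = 3·9 = 27 ≡ 1 = α_err ✓ (single-error assumption holds).
Step 4: error magnitude e = S_0/v_1 = S_0·∏_{j≠1}(α_1 − α_j) = 3·3 = 9 ≡ 9 (mod 13).
Step 5: correct position 1: c_1 = r_1 − e = 5 − 9 ≡ 9 (mod 13). Hence c = [9, 2, 5, 3, 12].
  Check: interpolating c through the α_i gives m(x) = 10 + 12·x (degree < 2) with m(α_i) = c_i for every i, so c is indeed a codeword.


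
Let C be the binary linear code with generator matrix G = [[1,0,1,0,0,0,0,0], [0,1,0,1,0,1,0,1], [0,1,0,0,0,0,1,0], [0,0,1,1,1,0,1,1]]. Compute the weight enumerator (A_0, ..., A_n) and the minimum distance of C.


Weight distribution: A_0 = 1, A_2 = 2, A_3 = 2, A_4 = 3, A_5 = 6, A_6 = 2. Minimum distance d = 2.

Enumerate all 2^4 = 16 messages m ∈ F_2^4.
For each, compute codeword c = mG in F_2^8, then tally its weight.
  m = 0000 → c = 00000000, weight = 0.
  m = 1000 → c = 10100000, weight = 2.
  m = 0100 → c = 01010101, weight = 4.
  m = 1100 → c = 11110101, weight = 6.
  m = 0010 → c = 01000010, weight = 2.
  m = 1010 → c = 11100010, weight = 4.
  m = 0110 → c = 00010111, weight = 4.
  m = 1110 → c = 10110111, weight = 6.
  m = 0001 → c = 00111011, weight = 5.
  m = 1001 → c = 10011011, weight = 5.
  m = 0101 → c = 01101110, weight = 5.
  m = 1101 → c = 11001110, weight = 5.
  m = 0011 → c = 01111001, weight = 5.
  m = 1011 → c = 11011001, weight = 5.
  m = 0111 → c = 00101100, weight = 3.
  m = 1111 → c = 10001100, weight = 3.
Tally weights:
  weight 0: 1 codewords.
  weight 2: 2 codewords.
  weight 3: 2 codewords.
  weight 4: 3 codewords.
  weight 5: 6 codewords.
  weight 6: 2 codewords.
Minimum distance d = smallest w > 0 with A_w > 0 = 2.
Sanity: Σ A_w = 16 = 2^4 = 16 ✓.


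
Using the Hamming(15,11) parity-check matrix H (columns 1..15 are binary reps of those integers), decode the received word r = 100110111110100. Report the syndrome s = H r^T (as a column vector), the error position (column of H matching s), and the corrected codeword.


s = (1, 0, 1, 0)^T, error position = 10, corrected codeword c = 100110111010100

Compute s = H r^T mod 2 one row at a time:
  s_1 = 1 + 1 + 1 + 1 + 0 + 1 + 0 + 0 = 5 ≡ 1 (mod 2).
  s_2 = 1 + 1 + 0 + 1 + 0 + 1 + 0 + 0 = 4 ≡ 0 (mod 2).
  s_3 = 0 + 0 + 0 + 1 + 1 + 1 + 0 + 0 = 3 ≡ 1 (mod 2).
  s_4 = 1 + 0 + 1 + 1 + 1 + 1 + 1 + 0 = 6 ≡ 0 (mod 2).
s = (1, 0, 1, 0)^T — this equals column 10 of H (binary 1010), so error is at position 10.
Correct: flip bit 10 of r = 100110111110100 to get c = 100110111010100.


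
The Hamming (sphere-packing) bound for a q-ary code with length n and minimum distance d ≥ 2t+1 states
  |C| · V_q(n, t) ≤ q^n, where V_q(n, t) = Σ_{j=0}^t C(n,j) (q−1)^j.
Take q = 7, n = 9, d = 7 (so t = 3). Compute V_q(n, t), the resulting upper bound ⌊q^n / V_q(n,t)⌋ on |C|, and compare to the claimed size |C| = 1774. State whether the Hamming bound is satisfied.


V_q(n, t) = 19495, q^n = 40353607, Hamming bound = 2069, |C| = 1774 ≤ bound (satisfied).

Step 1: Compute V_q(n, t) = Σ_{j=0}^3 C(n, j) (q−1)^j.
  j = 0: C(9,0)·(6)^0 = 1·1 = 1.
  j = 1: C(9,1)·(6)^1 = 9·6 = 54.
  j = 2: C(9,2)·(6)^2 = 36·36 = 1296.
  j = 3: C(9,3)·(6)^3 = 84·216 = 18144.
  V_q(n, t) = 1 + 54 + 1296 + 18144 = 19495.
Step 2: q^n = 7^9 = 40353607.
Step 3: Hamming bound ⌊q^n / V_q(n,t)⌋ = ⌊40353607/19495⌋ = 2069.
Step 4: Compare |C| = 1774 to 2069: satisfied.
The claimed |C| lies below the Hamming bound.


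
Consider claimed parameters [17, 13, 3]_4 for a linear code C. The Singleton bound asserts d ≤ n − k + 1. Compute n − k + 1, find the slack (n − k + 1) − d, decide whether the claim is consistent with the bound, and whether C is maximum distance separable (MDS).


Singleton RHS = n − k + 1 = 5, slack = 2, bound satisfied, not MDS.

Singleton bound: d ≤ n − k + 1.
Here n = 17, k = 13, so n − k + 1 = 5.
Given d = 3, check d ≤ 5: YES.
Slack = (n − k + 1) − d = 2.
The code is NOT MDS (slack = 2 > 0).
Description: the claimed parameters are [17, 13, 3]_4; such a code would be non-MDS.


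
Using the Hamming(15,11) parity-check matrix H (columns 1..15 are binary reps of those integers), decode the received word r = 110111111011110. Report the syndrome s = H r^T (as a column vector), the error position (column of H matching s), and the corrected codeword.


s = (0, 1, 1, 0)^T, error position = 6, corrected codeword c = 110110111011110

Compute s = H r^T mod 2 one row at a time:
  s_1 = 1 + 1 + 0 + 1 + 1 + 1 + 1 + 0 = 6 ≡ 0 (mod 2).
  s_2 = 1 + 1 + 1 + 1 + 1 + 1 + 1 + 0 = 7 ≡ 1 (mod 2).
  s_3 = 1 + 0 + 1 + 1 + 0 + 1 + 1 + 0 = 5 ≡ 1 (mod 2).
  s_4 = 1 + 0 + 1 + 1 + 1 + 1 + 1 + 0 = 6 ≡ 0 (mod 2).
s = (0, 1, 1, 0)^T — this equals column 6 of H (binary 0110), so error is at position 6.
Correct: flip bit 6 of r = 110111111011110 to get c = 110110111011110.


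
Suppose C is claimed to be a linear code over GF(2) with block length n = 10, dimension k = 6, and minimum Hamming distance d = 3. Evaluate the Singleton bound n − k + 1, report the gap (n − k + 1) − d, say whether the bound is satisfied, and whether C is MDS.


Singleton RHS = n − k + 1 = 5, slack = 2, bound satisfied, not MDS.

Singleton bound: d ≤ n − k + 1.
Here n = 10, k = 6, so n − k + 1 = 5.
Given d = 3, check d ≤ 5: YES.
Slack = (n − k + 1) − d = 2.
The code is NOT MDS (slack = 2 > 0).
Description: the claimed parameters are [10, 6, 3]_2; such a code would be non-MDS.


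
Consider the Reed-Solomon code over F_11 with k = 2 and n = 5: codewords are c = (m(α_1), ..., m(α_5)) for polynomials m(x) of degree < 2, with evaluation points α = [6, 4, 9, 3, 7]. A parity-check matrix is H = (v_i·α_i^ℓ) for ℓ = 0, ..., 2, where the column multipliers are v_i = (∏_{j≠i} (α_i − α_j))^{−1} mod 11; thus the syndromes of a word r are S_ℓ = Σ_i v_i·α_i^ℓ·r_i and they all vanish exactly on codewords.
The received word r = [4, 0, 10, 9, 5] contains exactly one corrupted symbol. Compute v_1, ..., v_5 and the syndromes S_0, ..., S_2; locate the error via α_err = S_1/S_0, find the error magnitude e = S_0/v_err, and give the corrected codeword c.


S = (6, 9, 8), error at position 5, error magnitude e = 10, c = [4, 0, 10, 9, 6].

Step 1: column multipliers v_i = (∏_{j≠i}(α_i − α_j))^{−1} mod 11.
  i = 1 (α = 6): (6−4)(6−9)(6−3)(6−7) = 2·(−3)·3·(−1) = 18 ≡ 7, so v_1 = 7^{−1} = 8 (mod 11).
  i = 2 (α = 4): (4−6)(4−9)(4−3)(4−7) = (−2)·(−5)·1·(−3) = −30 ≡ 3, so v_2 = 3^{−1} = 4 (mod 11).
  i = 3 (α = 9): (9−6)(9−4)(9−3)(9−7) = 3·5·6·2 = 180 ≡ 4, so v_3 = 4^{−1} = 3 (mod 11).
  i = 4 (α = 3): (3−6)(3−4)(3−9)(3−7) = (−3)·(−1)·(−6)·(−4) = 72 ≡ 6, so v_4 = 6^{−1} = 2 (mod 11).
  i = 5 (α = 7): (7−6)(7−4)(7−9)(7−3) = 1·3·(−2)·4 = −24 ≡ 9, so v_5 = 9^{−1} = 5 (mod 11).
  v = [8, 4, 3, 2, 5].
Step 2: syndromes of r = [4, 0, 10, 9, 5] (all sums mod 11).
  S_0 = Σ v_i r_i = 8·4 + 4·0 + 3·10 + 2·9 + 5·5 = 105 ≡ 6.
  S_1 = Σ v_i α_i r_i = 8·6·4 + 4·4·0 + 3·9·10 + 2·3·9 + 5·7·5 = 691 ≡ 9.
  α_i^2 mod 11 = [3, 5, 4, 9, 5].
  S_2 = Σ v_i α_i^2 r_i = 8·3·4 + 4·5·0 + 3·4·10 + 2·9·9 + 5·5·5 = 503 ≡ 8.
  S = (6, 9, 8) ≠ 0, so r is not a codeword (an error is present).
Step 3: locate the error. For a single error e at position i, S_ℓ = v_i·e·α_i^ℓ, so α_err = S_1/S_0.
  S_0^{−1} = 6^{−1} = 2 (mod 11), so α_err = 9·2 = 18 ≡ 7 = α_5. Error position i = 5.
  Consistency check: S_2/S_1 = 8·5 = 40 ≡ 7 = α_err ✓ (single-error assumption holds).
Step 4: error magnitude e = S_0/v_5 = S_0·∏_{j≠5}(α_5 − α_j) = 6·9 = 54 ≡ 10 (mod 11).
Step 5: correct position 5: c_5 = r_5 − e = 5 − 10 ≡ 6 (mod 11). Hence c = [4, 0, 10, 9, 6].
  Check: interpolating c through the α_i gives m(x) = 3 + 2·x (degree < 2) with m(α_i) = c_i for every i, so c is indeed a codeword.


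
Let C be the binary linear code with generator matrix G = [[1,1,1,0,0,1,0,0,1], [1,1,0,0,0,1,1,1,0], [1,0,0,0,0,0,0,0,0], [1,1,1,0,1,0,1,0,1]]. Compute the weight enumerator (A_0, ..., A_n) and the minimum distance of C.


Weight distribution: A_0 = 1, A_1 = 1, A_3 = 2, A_4 = 5, A_5 = 5, A_6 = 2. Minimum distance d = 1.

Enumerate all 2^4 = 16 messages m ∈ F_2^4.
For each, compute codeword c = mG in F_2^9, then tally its weight.
  m = 0000 → c = 000000000, weight = 0.
  m = 1000 → c = 111001001, weight = 5.
  m = 0100 → c = 110001110, weight = 5.
  m = 1100 → c = 001000111, weight = 4.
  m = 0010 → c = 100000000, weight = 1.
  m = 1010 → c = 011001001, weight = 4.
  m = 0110 → c = 010001110, weight = 4.
  m = 1110 → c = 101000111, weight = 5.
  m = 0001 → c = 111010101, weight = 6.
  m = 1001 → c = 000011100, weight = 3.
  m = 0101 → c = 001011011, weight = 5.
  m = 1101 → c = 110010010, weight = 4.
  m = 0011 → c = 011010101, weight = 5.
  m = 1011 → c = 100011100, weight = 4.
  m = 0111 → c = 101011011, weight = 6.
  m = 1111 → c = 010010010, weight = 3.
Tally weights:
  weight 0: 1 codewords.
  weight 1: 1 codewords.
  weight 3: 2 codewords.
  weight 4: 5 codewords.
  weight 5: 5 codewords.
  weight 6: 2 codewords.
Minimum distance d = smallest w > 0 with A_w > 0 = 1.
Sanity: Σ A_w = 16 = 2^4 = 16 ✓.


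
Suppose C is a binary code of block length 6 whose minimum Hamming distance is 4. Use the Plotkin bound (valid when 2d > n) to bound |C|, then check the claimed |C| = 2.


Plotkin bound M ≤ 4; given |C| = 2 ≤ bound (satisfied).

Check applicability: 2d = 8, n = 6.
2d − n = 2 > 0, so Plotkin applies.
Compute d/(2d−n) = 4/2 ≈ 2.0000.
⌊d/(2d−n)⌋ = 2.
Plotkin bound: M ≤ 2·2 = 4.
Given |C| = 2, check: satisfied.
This |C| is below the Plotkin bound.


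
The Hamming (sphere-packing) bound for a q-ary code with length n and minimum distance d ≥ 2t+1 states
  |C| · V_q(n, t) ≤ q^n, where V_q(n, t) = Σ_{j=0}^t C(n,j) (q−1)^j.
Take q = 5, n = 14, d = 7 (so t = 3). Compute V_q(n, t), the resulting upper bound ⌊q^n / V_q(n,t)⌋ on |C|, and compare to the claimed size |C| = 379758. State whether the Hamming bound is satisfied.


V_q(n, t) = 24809, q^n = 6103515625, Hamming bound = 246020, |C| = 379758 > bound (violated).

Step 1: Compute V_q(n, t) = Σ_{j=0}^3 C(n, j) (q−1)^j.
  j = 0: C(14,0)·(4)^0 = 1·1 = 1.
  j = 1: C(14,1)·(4)^1 = 14·4 = 56.
  j = 2: C(14,2)·(4)^2 = 91·16 = 1456.
  j = 3: C(14,3)·(4)^3 = 364·64 = 23296.
  V_q(n, t) = 1 + 56 + 1456 + 23296 = 24809.
Step 2: q^n = 5^14 = 6103515625.
Step 3: Hamming bound ⌊q^n / V_q(n,t)⌋ = ⌊6103515625/24809⌋ = 246020.
Step 4: Compare |C| = 379758 to 246020: violated.
The claimed |C| lies above the Hamming bound, so no 5-ary code of length 14 with d ≥ 7 can have 379758 codewords.


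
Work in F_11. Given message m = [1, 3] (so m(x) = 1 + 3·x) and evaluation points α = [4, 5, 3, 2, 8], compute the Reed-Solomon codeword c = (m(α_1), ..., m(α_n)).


c = [2, 5, 10, 7, 3]

Message polynomial: m(x) = 1 + 3·x (mod 11).
For each evaluation point α_i, compute m(α_i) mod 11:
  α_1 = 4: Horner steps 3 → 2, so m(4) = 2.
  α_2 = 5: Horner steps 3 → 5, so m(5) = 5.
  α_3 = 3: Horner steps 3 → 10, so m(3) = 10.
  α_4 = 2: Horner steps 3 → 7, so m(2) = 7.
  α_5 = 8: Horner steps 3 → 3, so m(8) = 3.
Codeword c = [2, 5, 10, 7, 3] ∈ F_11^5.


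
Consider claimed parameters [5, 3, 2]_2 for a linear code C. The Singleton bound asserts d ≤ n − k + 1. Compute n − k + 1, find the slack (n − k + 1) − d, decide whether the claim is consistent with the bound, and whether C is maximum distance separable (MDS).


Singleton RHS = n − k + 1 = 3, slack = 1, bound satisfied, not MDS.

Singleton bound: d ≤ n − k + 1.
Here n = 5, k = 3, so n − k + 1 = 3.
Given d = 2, check d ≤ 3: YES.
Slack = (n − k + 1) − d = 1.
The code is NOT MDS (slack = 1 > 0).
Description: the claimed parameters are [5, 3, 2]_2; such a code would be non-MDS.


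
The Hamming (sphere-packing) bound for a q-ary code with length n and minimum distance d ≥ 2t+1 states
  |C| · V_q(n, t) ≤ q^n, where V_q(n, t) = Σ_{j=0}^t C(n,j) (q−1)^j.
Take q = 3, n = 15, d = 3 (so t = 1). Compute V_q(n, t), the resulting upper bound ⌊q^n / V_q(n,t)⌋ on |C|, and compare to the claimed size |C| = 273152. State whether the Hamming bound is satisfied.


V_q(n, t) = 31, q^n = 14348907, Hamming bound = 462867, |C| = 273152 ≤ bound (satisfied).

Step 1: Compute V_q(n, t) = Σ_{j=0}^1 C(n, j) (q−1)^j.
  j = 0: C(15,0)·(2)^0 = 1·1 = 1.
  j = 1: C(15,1)·(2)^1 = 15·2 = 30.
  V_q(n, t) = 1 + 30 = 31.
Step 2: q^n = 3^15 = 14348907.
Step 3: Hamming bound ⌊q^n / V_q(n,t)⌋ = ⌊14348907/31⌋ = 462867.
Step 4: Compare |C| = 273152 to 462867: satisfied.
The claimed |C| lies below the Hamming bound.


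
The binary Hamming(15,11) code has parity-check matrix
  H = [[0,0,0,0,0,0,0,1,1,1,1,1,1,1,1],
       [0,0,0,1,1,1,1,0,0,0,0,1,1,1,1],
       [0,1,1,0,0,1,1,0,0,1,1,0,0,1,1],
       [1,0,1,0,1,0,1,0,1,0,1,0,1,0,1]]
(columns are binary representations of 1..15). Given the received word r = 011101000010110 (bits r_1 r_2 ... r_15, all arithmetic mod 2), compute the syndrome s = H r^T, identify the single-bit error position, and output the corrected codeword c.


s = (1, 0, 1, 1)^T, error position = 11, corrected codeword c = 011101000000110

Compute s = H r^T mod 2 one row at a time:
  s_1 = 0 + 0 + 0 + 1 + 0 + 1 + 1 + 0 = 3 ≡ 1 (mod 2).
  s_2 = 1 + 0 + 1 + 0 + 0 + 1 + 1 + 0 = 4 ≡ 0 (mod 2).
  s_3 = 1 + 1 + 1 + 0 + 0 + 1 + 1 + 0 = 5 ≡ 1 (mod 2).
  s_4 = 0 + 1 + 0 + 0 + 0 + 1 + 1 + 0 = 3 ≡ 1 (mod 2).
s = (1, 0, 1, 1)^T — this equals column 11 of H (binary 1011), so error is at position 11.
Correct: flip bit 11 of r = 011101000010110 to get c = 011101000000110.


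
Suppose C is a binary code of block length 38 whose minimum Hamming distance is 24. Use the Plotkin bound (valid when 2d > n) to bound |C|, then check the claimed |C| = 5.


Plotkin bound M ≤ 4; given |C| = 5 > bound (violated).

Check applicability: 2d = 48, n = 38.
2d − n = 10 > 0, so Plotkin applies.
Compute d/(2d−n) = 24/10 ≈ 2.4000.
⌊d/(2d−n)⌋ = 2.
Plotkin bound: M ≤ 2·2 = 4.
Given |C| = 5, check: VIOLATED.
This |C| is above the Plotkin bound, so no binary code with n = 38, d = 24 and 5 codewords exists.
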